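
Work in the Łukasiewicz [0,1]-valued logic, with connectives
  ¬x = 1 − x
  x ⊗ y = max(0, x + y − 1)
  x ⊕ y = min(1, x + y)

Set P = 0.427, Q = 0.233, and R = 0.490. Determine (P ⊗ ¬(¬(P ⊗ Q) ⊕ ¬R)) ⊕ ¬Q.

P ⊗ Q = max(0, 0.427 + 0.233 − 1) = max(0, -0.340) = 0.000
¬(P ⊗ Q) = 1 − 0.000 = 1.000
¬R = 1 − 0.490 = 0.510
¬(P ⊗ Q) ⊕ ¬R = min(1, 1.000 + 0.510) = min(1, 1.510) = 1.000
¬(¬(P ⊗ Q) ⊕ ¬R) = 1 − 1.000 = 0.000
P ⊗ ¬(¬(P ⊗ Q) ⊕ ¬R) = max(0, 0.427 + 0.000 − 1) = max(0, -0.573) = 0.000
¬Q = 1 − 0.233 = 0.767
(P ⊗ ¬(¬(P ⊗ Q) ⊕ ¬R)) ⊕ ¬Q = min(1, 0.000 + 0.767) = min(1, 0.767) = 0.767

0.767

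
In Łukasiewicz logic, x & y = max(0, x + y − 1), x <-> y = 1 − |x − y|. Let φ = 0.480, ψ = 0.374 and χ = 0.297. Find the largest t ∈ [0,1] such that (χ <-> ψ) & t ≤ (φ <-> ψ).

χ <-> ψ = 1 − |0.297 − 0.374| = 1 − 0.077 = 0.923
So the left factor is χ <-> ψ = 0.923.
φ <-> ψ = 1 − |0.480 − 0.374| = 1 − 0.106 = 0.894
So the right-hand bound is φ <-> ψ = 0.894.
The residuum of the Łukasiewicz t-norm gives the supremum: min(1, 1 − 0.923 + 0.894).
1 − 0.923 + 0.894 = 0.971, so t = min(1, 0.971) = 0.971.
Check: 0.923 & 0.971 = max(0, 0.894) = 0.894 ≤ 0.894.

0.971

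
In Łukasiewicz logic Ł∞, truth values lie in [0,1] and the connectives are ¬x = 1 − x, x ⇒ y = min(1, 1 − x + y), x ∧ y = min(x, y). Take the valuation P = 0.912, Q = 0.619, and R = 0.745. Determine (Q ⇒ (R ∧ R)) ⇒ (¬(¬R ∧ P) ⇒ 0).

R ∧ R = min(0.745, 0.745) = 0.745
Q ⇒ (R ∧ R) = min(1, 1 − 0.619 + 0.745) = min(1, 1.126) = 1.000
¬R = 1 − 0.745 = 0.255
¬R ∧ P = min(0.255, 0.912) = 0.255
¬(¬R ∧ P) = 1 − 0.255 = 0.745
¬(¬R ∧ P) ⇒ 0 = min(1, 1 − 0.745 + 0.000) = min(1, 0.255) = 0.255
(Q ⇒ (R ∧ R)) ⇒ (¬(¬R ∧ P) ⇒ 0) = min(1, 1 − 1.000 + 0.255) = min(1, 0.255) = 0.255

0.255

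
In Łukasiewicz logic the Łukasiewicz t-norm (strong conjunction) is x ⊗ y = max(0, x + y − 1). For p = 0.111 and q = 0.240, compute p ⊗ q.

p ⊗ q = max(0, 0.111 + 0.240 − 1) = max(0, -0.649) = 0.000
For comparison, the Gödel (minimum) t-norm min(x, y) would give 0.111.

0.000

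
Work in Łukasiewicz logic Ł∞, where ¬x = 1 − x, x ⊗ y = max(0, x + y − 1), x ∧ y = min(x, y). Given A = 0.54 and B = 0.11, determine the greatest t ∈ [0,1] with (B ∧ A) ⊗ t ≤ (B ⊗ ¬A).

B ∧ A = min(0.11, 0.54) = 0.11
So the left factor is B ∧ A = 0.11.
¬A = 1 − 0.54 = 0.46
B ⊗ ¬A = max(0, 0.11 + 0.46 − 1) = max(0, -0.43) = 0.00
So the right-hand bound is B ⊗ ¬A = 0.00.
The residuum of the Łukasiewicz t-norm gives the supremum: min(1, 1 − 0.11 + 0.00).
1 − 0.11 + 0.00 = 0.89, so t = min(1, 0.89) = 0.89.
Check: 0.11 ⊗ 0.89 = max(0, 0.00) = 0.00 ≤ 0.00.

0.89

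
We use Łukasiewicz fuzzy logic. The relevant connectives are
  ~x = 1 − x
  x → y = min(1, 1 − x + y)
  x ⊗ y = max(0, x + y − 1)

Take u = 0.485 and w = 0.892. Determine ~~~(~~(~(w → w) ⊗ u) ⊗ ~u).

1.000

w → w = min(1, 1 − 0.892 + 0.892) = min(1, 1.000) = 1.000
~(w → w) = 1 − 1.000 = 0.000
~(w → w) ⊗ u = max(0, 0.000 + 0.485 − 1) = max(0, -0.515) = 0.000
~(~(w → w) ⊗ u) = 1 − 0.000 = 1.000
~~(~(w → w) ⊗ u) = 1 − 1.000 = 0.000
~u = 1 − 0.485 = 0.515
~~(~(w → w) ⊗ u) ⊗ ~u = max(0, 0.000 + 0.515 − 1) = max(0, -0.485) = 0.000
~(~~(~(w → w) ⊗ u) ⊗ ~u) = 1 − 0.000 = 1.000
~~(~~(~(w → w) ⊗ u) ⊗ ~u) = 1 − 1.000 = 0.000
~~~(~~(~(w → w) ⊗ u) ⊗ ~u) = 1 − 0.000 = 1.000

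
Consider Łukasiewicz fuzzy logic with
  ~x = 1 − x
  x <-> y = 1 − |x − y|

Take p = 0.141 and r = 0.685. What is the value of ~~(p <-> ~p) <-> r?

0.597

~p = 1 − 0.141 = 0.859
p <-> ~p = 1 − |0.141 − 0.859| = 1 − 0.718 = 0.282
~(p <-> ~p) = 1 − 0.282 = 0.718
~~(p <-> ~p) = 1 − 0.718 = 0.282
~~(p <-> ~p) <-> r = 1 − |0.282 − 0.685| = 1 − 0.403 = 0.597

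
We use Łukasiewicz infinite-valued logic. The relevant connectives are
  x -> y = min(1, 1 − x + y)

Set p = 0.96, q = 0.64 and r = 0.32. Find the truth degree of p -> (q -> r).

0.72

q -> r = min(1, 1 − 0.64 + 0.32) = min(1, 0.68) = 0.68
p -> (q -> r) = min(1, 1 − 0.96 + 0.68) = min(1, 0.72) = 0.72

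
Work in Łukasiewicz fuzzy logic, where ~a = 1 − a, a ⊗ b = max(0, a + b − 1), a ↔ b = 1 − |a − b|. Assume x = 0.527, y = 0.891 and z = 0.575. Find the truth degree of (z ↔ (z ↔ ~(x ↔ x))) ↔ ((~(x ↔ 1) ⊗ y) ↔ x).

0.987

x ↔ x = 1 − |0.527 − 0.527| = 1 − 0.000 = 1.000
~(x ↔ x) = 1 − 1.000 = 0.000
z ↔ ~(x ↔ x) = 1 − |0.575 − 0.000| = 1 − 0.575 = 0.425
z ↔ (z ↔ ~(x ↔ x)) = 1 − |0.575 − 0.425| = 1 − 0.150 = 0.850
x ↔ 1 = 1 − |0.527 − 1.000| = 1 − 0.473 = 0.527
~(x ↔ 1) = 1 − 0.527 = 0.473
~(x ↔ 1) ⊗ y = max(0, 0.473 + 0.891 − 1) = max(0, 0.364) = 0.364
(~(x ↔ 1) ⊗ y) ↔ x = 1 − |0.364 − 0.527| = 1 − 0.163 = 0.837
(z ↔ (z ↔ ~(x ↔ x))) ↔ ((~(x ↔ 1) ⊗ y) ↔ x) = 1 − |0.850 − 0.837| = 1 − 0.013 = 0.987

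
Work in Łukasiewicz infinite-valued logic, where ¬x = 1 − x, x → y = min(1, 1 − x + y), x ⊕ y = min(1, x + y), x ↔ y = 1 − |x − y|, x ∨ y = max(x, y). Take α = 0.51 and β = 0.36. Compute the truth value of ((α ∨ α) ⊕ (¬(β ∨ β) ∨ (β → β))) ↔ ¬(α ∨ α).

0.49

α ∨ α = max(0.51, 0.51) = 0.51
β ∨ β = max(0.36, 0.36) = 0.36
¬(β ∨ β) = 1 − 0.36 = 0.64
β → β = min(1, 1 − 0.36 + 0.36) = min(1, 1.00) = 1.00
¬(β ∨ β) ∨ (β → β) = max(0.64, 1.00) = 1.00
(α ∨ α) ⊕ (¬(β ∨ β) ∨ (β → β)) = min(1, 0.51 + 1.00) = min(1, 1.51) = 1.00
¬(α ∨ α) = 1 − 0.51 = 0.49
((α ∨ α) ⊕ (¬(β ∨ β) ∨ (β → β))) ↔ ¬(α ∨ α) = 1 − |1.00 − 0.49| = 1 − 0.51 = 0.49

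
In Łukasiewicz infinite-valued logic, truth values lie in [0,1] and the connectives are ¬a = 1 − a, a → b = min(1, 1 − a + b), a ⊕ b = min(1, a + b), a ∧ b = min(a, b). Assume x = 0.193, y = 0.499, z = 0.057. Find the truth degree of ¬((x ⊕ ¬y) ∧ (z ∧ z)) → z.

¬y = 1 − 0.499 = 0.501
x ⊕ ¬y = min(1, 0.193 + 0.501) = min(1, 0.694) = 0.694
z ∧ z = min(0.057, 0.057) = 0.057
(x ⊕ ¬y) ∧ (z ∧ z) = min(0.694, 0.057) = 0.057
¬((x ⊕ ¬y) ∧ (z ∧ z)) = 1 − 0.057 = 0.943
¬((x ⊕ ¬y) ∧ (z ∧ z)) → z = min(1, 1 − 0.943 + 0.057) = min(1, 0.114) = 0.114

0.114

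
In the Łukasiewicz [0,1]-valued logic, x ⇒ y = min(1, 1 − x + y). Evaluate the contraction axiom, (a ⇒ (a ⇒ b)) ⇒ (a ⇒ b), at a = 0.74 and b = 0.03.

a ⇒ b = min(1, 1 − 0.74 + 0.03) = min(1, 0.29) = 0.29
a ⇒ (a ⇒ b) = min(1, 1 − 0.74 + 0.29) = min(1, 0.55) = 0.55
(a ⇒ (a ⇒ b)) ⇒ (a ⇒ b) = min(1, 1 − 0.55 + 0.29) = min(1, 0.74) = 0.74
(The value 0.74 < 1 shows this instance is not satisfied; fails in Ł∞ (the t-norm is not idempotent).)

0.74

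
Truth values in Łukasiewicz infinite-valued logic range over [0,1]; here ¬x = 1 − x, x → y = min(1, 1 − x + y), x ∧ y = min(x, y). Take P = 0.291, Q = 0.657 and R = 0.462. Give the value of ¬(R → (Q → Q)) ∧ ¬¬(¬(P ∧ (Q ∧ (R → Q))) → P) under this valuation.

0.000

Q → Q = min(1, 1 − 0.657 + 0.657) = min(1, 1.000) = 1.000
R → (Q → Q) = min(1, 1 − 0.462 + 1.000) = min(1, 1.538) = 1.000
¬(R → (Q → Q)) = 1 − 1.000 = 0.000
R → Q = min(1, 1 − 0.462 + 0.657) = min(1, 1.195) = 1.000
Q ∧ (R → Q) = min(0.657, 1.000) = 0.657
P ∧ (Q ∧ (R → Q)) = min(0.291, 0.657) = 0.291
¬(P ∧ (Q ∧ (R → Q))) = 1 − 0.291 = 0.709
¬(P ∧ (Q ∧ (R → Q))) → P = min(1, 1 − 0.709 + 0.291) = min(1, 0.582) = 0.582
¬(¬(P ∧ (Q ∧ (R → Q))) → P) = 1 − 0.582 = 0.418
¬¬(¬(P ∧ (Q ∧ (R → Q))) → P) = 1 − 0.418 = 0.582
¬(R → (Q → Q)) ∧ ¬¬(¬(P ∧ (Q ∧ (R → Q))) → P) = min(0.000, 0.582) = 0.000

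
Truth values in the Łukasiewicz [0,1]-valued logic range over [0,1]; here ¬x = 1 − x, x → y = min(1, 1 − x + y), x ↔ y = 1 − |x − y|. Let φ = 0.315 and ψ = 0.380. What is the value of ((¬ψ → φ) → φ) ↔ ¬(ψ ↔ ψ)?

0.380

¬ψ = 1 − 0.380 = 0.620
¬ψ → φ = min(1, 1 − 0.620 + 0.315) = min(1, 0.695) = 0.695
(¬ψ → φ) → φ = min(1, 1 − 0.695 + 0.315) = min(1, 0.620) = 0.620
ψ ↔ ψ = 1 − |0.380 − 0.380| = 1 − 0.000 = 1.000
¬(ψ ↔ ψ) = 1 − 1.000 = 0.000
((¬ψ → φ) → φ) ↔ ¬(ψ ↔ ψ) = 1 − |0.620 − 0.000| = 1 − 0.620 = 0.380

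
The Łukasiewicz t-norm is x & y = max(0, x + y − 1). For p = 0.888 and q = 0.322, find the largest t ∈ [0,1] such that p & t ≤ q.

The residuum of the Łukasiewicz t-norm gives the supremum: min(1, 1 − 0.888 + 0.322).
1 − 0.888 + 0.322 = 0.434, so t = min(1, 0.434) = 0.434.
Check: 0.888 & 0.434 = max(0, 0.322) = 0.322 ≤ 0.322.

0.434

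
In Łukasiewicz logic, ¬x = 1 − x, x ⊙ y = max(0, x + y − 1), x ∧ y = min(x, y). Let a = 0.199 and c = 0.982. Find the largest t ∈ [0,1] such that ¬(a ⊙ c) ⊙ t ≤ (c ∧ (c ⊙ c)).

a ⊙ c = max(0, 0.199 + 0.982 − 1) = max(0, 0.181) = 0.181
¬(a ⊙ c) = 1 − 0.181 = 0.819
So the left factor is ¬(a ⊙ c) = 0.819.
c ⊙ c = max(0, 0.982 + 0.982 − 1) = max(0, 0.964) = 0.964
c ∧ (c ⊙ c) = min(0.982, 0.964) = 0.964
So the right-hand bound is c ∧ (c ⊙ c) = 0.964.
The residuum of the Łukasiewicz t-norm gives the supremum: min(1, 1 − 0.819 + 0.964).
1 − 0.819 + 0.964 = 1.145, so t = min(1, 1.145) = 1.000.
Check: 0.819 ⊙ 1.000 = max(0, 0.819) = 0.819 ≤ 0.964.

1.000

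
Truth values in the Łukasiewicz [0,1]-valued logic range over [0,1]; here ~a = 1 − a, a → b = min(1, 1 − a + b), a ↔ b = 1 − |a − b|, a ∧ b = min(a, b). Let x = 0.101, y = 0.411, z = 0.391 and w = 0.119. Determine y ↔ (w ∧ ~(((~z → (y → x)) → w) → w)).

~z = 1 − 0.391 = 0.609
y → x = min(1, 1 − 0.411 + 0.101) = min(1, 0.690) = 0.690
~z → (y → x) = min(1, 1 − 0.609 + 0.690) = min(1, 1.081) = 1.000
(~z → (y → x)) → w = min(1, 1 − 1.000 + 0.119) = min(1, 0.119) = 0.119
((~z → (y → x)) → w) → w = min(1, 1 − 0.119 + 0.119) = min(1, 1.000) = 1.000
~(((~z → (y → x)) → w) → w) = 1 − 1.000 = 0.000
w ∧ ~(((~z → (y → x)) → w) → w) = min(0.119, 0.000) = 0.000
y ↔ (w ∧ ~(((~z → (y → x)) → w) → w)) = 1 − |0.411 − 0.000| = 1 − 0.411 = 0.589

0.589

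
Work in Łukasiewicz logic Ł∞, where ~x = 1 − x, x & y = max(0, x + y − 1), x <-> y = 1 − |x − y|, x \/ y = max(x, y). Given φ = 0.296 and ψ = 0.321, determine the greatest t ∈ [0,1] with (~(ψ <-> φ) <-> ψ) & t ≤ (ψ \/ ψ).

0.617

ψ <-> φ = 1 − |0.321 − 0.296| = 1 − 0.025 = 0.975
~(ψ <-> φ) = 1 − 0.975 = 0.025
~(ψ <-> φ) <-> ψ = 1 − |0.025 − 0.321| = 1 − 0.296 = 0.704
So the left factor is ~(ψ <-> φ) <-> ψ = 0.704.
ψ \/ ψ = max(0.321, 0.321) = 0.321
So the right-hand bound is ψ \/ ψ = 0.321.
The residuum of the Łukasiewicz t-norm gives the supremum: min(1, 1 − 0.704 + 0.321).
1 − 0.704 + 0.321 = 0.617, so t = min(1, 0.617) = 0.617.
Check: 0.704 & 0.617 = max(0, 0.321) = 0.321 ≤ 0.321.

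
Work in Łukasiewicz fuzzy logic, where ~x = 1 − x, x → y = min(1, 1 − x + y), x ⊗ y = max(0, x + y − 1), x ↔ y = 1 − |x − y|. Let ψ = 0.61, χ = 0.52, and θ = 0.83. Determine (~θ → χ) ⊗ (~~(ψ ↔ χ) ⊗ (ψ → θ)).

0.91

~θ = 1 − 0.83 = 0.17
~θ → χ = min(1, 1 − 0.17 + 0.52) = min(1, 1.35) = 1.00
ψ ↔ χ = 1 − |0.61 − 0.52| = 1 − 0.09 = 0.91
~(ψ ↔ χ) = 1 − 0.91 = 0.09
~~(ψ ↔ χ) = 1 − 0.09 = 0.91
ψ → θ = min(1, 1 − 0.61 + 0.83) = min(1, 1.22) = 1.00
~~(ψ ↔ χ) ⊗ (ψ → θ) = max(0, 0.91 + 1.00 − 1) = max(0, 0.91) = 0.91
(~θ → χ) ⊗ (~~(ψ ↔ χ) ⊗ (ψ → θ)) = max(0, 1.00 + 0.91 − 1) = max(0, 0.91) = 0.91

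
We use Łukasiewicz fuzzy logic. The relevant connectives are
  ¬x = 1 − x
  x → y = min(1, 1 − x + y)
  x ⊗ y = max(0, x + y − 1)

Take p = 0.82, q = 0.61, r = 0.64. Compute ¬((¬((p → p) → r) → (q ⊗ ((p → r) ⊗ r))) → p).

0.00

p → p = min(1, 1 − 0.82 + 0.82) = min(1, 1.00) = 1.00
(p → p) → r = min(1, 1 − 1.00 + 0.64) = min(1, 0.64) = 0.64
¬((p → p) → r) = 1 − 0.64 = 0.36
p → r = min(1, 1 − 0.82 + 0.64) = min(1, 0.82) = 0.82
(p → r) ⊗ r = max(0, 0.82 + 0.64 − 1) = max(0, 0.46) = 0.46
q ⊗ ((p → r) ⊗ r) = max(0, 0.61 + 0.46 − 1) = max(0, 0.07) = 0.07
¬((p → p) → r) → (q ⊗ ((p → r) ⊗ r)) = min(1, 1 − 0.36 + 0.07) = min(1, 0.71) = 0.71
(¬((p → p) → r) → (q ⊗ ((p → r) ⊗ r))) → p = min(1, 1 − 0.71 + 0.82) = min(1, 1.11) = 1.00
¬((¬((p → p) → r) → (q ⊗ ((p → r) ⊗ r))) → p) = 1 − 1.00 = 0.00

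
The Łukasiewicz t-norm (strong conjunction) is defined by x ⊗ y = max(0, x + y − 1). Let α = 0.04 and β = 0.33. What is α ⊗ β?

0.00

α ⊗ β = max(0, 0.04 + 0.33 − 1) = max(0, -0.63) = 0.00
For comparison, the Gödel (minimum) t-norm min(x, y) would give 0.04.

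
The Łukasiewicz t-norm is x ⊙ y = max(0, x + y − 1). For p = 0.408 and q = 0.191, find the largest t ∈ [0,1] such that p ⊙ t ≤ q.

0.783

The residuum of the Łukasiewicz t-norm gives the supremum: min(1, 1 − 0.408 + 0.191).
1 − 0.408 + 0.191 = 0.783, so t = min(1, 0.783) = 0.783.
Check: 0.408 ⊙ 0.783 = max(0, 0.191) = 0.191 ≤ 0.191.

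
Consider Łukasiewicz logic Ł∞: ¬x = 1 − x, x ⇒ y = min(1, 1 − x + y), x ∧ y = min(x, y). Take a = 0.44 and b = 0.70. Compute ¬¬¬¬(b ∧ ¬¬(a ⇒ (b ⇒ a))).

0.70

b ⇒ a = min(1, 1 − 0.70 + 0.44) = min(1, 0.74) = 0.74
a ⇒ (b ⇒ a) = min(1, 1 − 0.44 + 0.74) = min(1, 1.30) = 1.00
¬(a ⇒ (b ⇒ a)) = 1 − 1.00 = 0.00
¬¬(a ⇒ (b ⇒ a)) = 1 − 0.00 = 1.00
b ∧ ¬¬(a ⇒ (b ⇒ a)) = min(0.70, 1.00) = 0.70
¬(b ∧ ¬¬(a ⇒ (b ⇒ a))) = 1 − 0.70 = 0.30
¬¬(b ∧ ¬¬(a ⇒ (b ⇒ a))) = 1 − 0.30 = 0.70
¬¬¬(b ∧ ¬¬(a ⇒ (b ⇒ a))) = 1 − 0.70 = 0.30
¬¬¬¬(b ∧ ¬¬(a ⇒ (b ⇒ a))) = 1 − 0.30 = 0.70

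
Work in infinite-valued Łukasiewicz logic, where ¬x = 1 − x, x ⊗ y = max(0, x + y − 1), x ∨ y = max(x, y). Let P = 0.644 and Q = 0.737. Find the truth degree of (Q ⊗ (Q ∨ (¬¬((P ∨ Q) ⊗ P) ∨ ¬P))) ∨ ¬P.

P ∨ Q = max(0.644, 0.737) = 0.737
(P ∨ Q) ⊗ P = max(0, 0.737 + 0.644 − 1) = max(0, 0.381) = 0.381
¬((P ∨ Q) ⊗ P) = 1 − 0.381 = 0.619
¬¬((P ∨ Q) ⊗ P) = 1 − 0.619 = 0.381
¬P = 1 − 0.644 = 0.356
¬¬((P ∨ Q) ⊗ P) ∨ ¬P = max(0.381, 0.356) = 0.381
Q ∨ (¬¬((P ∨ Q) ⊗ P) ∨ ¬P) = max(0.737, 0.381) = 0.737
Q ⊗ (Q ∨ (¬¬((P ∨ Q) ⊗ P) ∨ ¬P)) = max(0, 0.737 + 0.737 − 1) = max(0, 0.474) = 0.474
(Q ⊗ (Q ∨ (¬¬((P ∨ Q) ⊗ P) ∨ ¬P))) ∨ ¬P = max(0.474, 0.356) = 0.474

0.474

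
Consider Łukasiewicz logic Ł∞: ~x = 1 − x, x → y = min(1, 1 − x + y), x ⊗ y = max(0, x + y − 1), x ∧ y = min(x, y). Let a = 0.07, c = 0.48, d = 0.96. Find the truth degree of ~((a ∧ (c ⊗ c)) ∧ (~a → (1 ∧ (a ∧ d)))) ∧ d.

0.96

c ⊗ c = max(0, 0.48 + 0.48 − 1) = max(0, -0.04) = 0.00
a ∧ (c ⊗ c) = min(0.07, 0.00) = 0.00
~a = 1 − 0.07 = 0.93
a ∧ d = min(0.07, 0.96) = 0.07
1 ∧ (a ∧ d) = min(1.00, 0.07) = 0.07
~a → (1 ∧ (a ∧ d)) = min(1, 1 − 0.93 + 0.07) = min(1, 0.14) = 0.14
(a ∧ (c ⊗ c)) ∧ (~a → (1 ∧ (a ∧ d))) = min(0.00, 0.14) = 0.00
~((a ∧ (c ⊗ c)) ∧ (~a → (1 ∧ (a ∧ d)))) = 1 − 0.00 = 1.00
~((a ∧ (c ⊗ c)) ∧ (~a → (1 ∧ (a ∧ d)))) ∧ d = min(1.00, 0.96) = 0.96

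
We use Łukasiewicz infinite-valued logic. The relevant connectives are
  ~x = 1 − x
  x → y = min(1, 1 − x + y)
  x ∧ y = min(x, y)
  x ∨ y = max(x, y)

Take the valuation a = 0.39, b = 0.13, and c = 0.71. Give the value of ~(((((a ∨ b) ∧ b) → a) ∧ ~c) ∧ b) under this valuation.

a ∨ b = max(0.39, 0.13) = 0.39
(a ∨ b) ∧ b = min(0.39, 0.13) = 0.13
((a ∨ b) ∧ b) → a = min(1, 1 − 0.13 + 0.39) = min(1, 1.26) = 1.00
~c = 1 − 0.71 = 0.29
(((a ∨ b) ∧ b) → a) ∧ ~c = min(1.00, 0.29) = 0.29
((((a ∨ b) ∧ b) → a) ∧ ~c) ∧ b = min(0.29, 0.13) = 0.13
~(((((a ∨ b) ∧ b) → a) ∧ ~c) ∧ b) = 1 − 0.13 = 0.87

0.87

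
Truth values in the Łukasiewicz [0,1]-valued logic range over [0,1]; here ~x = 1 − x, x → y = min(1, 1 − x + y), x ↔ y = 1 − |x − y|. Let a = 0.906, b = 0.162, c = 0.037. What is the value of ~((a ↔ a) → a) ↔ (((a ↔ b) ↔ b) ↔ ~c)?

a ↔ a = 1 − |0.906 − 0.906| = 1 − 0.000 = 1.000
(a ↔ a) → a = min(1, 1 − 1.000 + 0.906) = min(1, 0.906) = 0.906
~((a ↔ a) → a) = 1 − 0.906 = 0.094
a ↔ b = 1 − |0.906 − 0.162| = 1 − 0.744 = 0.256
(a ↔ b) ↔ b = 1 − |0.256 − 0.162| = 1 − 0.094 = 0.906
~c = 1 − 0.037 = 0.963
((a ↔ b) ↔ b) ↔ ~c = 1 − |0.906 − 0.963| = 1 − 0.057 = 0.943
~((a ↔ a) → a) ↔ (((a ↔ b) ↔ b) ↔ ~c) = 1 − |0.094 − 0.943| = 1 − 0.849 = 0.151

0.151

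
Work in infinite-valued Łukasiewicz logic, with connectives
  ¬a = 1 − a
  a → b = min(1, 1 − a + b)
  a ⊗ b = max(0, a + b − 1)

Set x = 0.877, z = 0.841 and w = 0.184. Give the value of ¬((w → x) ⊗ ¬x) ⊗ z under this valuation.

0.718

w → x = min(1, 1 − 0.184 + 0.877) = min(1, 1.693) = 1.000
¬x = 1 − 0.877 = 0.123
(w → x) ⊗ ¬x = max(0, 1.000 + 0.123 − 1) = max(0, 0.123) = 0.123
¬((w → x) ⊗ ¬x) = 1 − 0.123 = 0.877
¬((w → x) ⊗ ¬x) ⊗ z = max(0, 0.877 + 0.841 − 1) = max(0, 0.718) = 0.718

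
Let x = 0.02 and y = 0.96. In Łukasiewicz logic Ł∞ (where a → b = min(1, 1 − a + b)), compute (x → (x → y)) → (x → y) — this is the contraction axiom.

x → y = min(1, 1 − 0.02 + 0.96) = min(1, 1.94) = 1.00
x → (x → y) = min(1, 1 − 0.02 + 1.00) = min(1, 1.98) = 1.00
(x → (x → y)) → (x → y) = min(1, 1 − 1.00 + 1.00) = min(1, 1.00) = 1.00

1.00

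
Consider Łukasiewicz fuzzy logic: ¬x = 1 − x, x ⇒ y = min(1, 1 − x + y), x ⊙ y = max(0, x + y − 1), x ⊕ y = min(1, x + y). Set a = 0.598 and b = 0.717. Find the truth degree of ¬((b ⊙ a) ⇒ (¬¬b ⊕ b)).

0.000

b ⊙ a = max(0, 0.717 + 0.598 − 1) = max(0, 0.315) = 0.315
¬b = 1 − 0.717 = 0.283
¬¬b = 1 − 0.283 = 0.717
¬¬b ⊕ b = min(1, 0.717 + 0.717) = min(1, 1.434) = 1.000
(b ⊙ a) ⇒ (¬¬b ⊕ b) = min(1, 1 − 0.315 + 1.000) = min(1, 1.685) = 1.000
¬((b ⊙ a) ⇒ (¬¬b ⊕ b)) = 1 − 1.000 = 0.000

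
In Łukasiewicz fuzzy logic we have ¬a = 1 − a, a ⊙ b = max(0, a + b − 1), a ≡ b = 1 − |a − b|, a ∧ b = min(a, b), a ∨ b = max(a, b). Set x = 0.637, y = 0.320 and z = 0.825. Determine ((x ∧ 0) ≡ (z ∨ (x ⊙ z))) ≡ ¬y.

0.495

x ∧ 0 = min(0.637, 0.000) = 0.000
x ⊙ z = max(0, 0.637 + 0.825 − 1) = max(0, 0.462) = 0.462
z ∨ (x ⊙ z) = max(0.825, 0.462) = 0.825
(x ∧ 0) ≡ (z ∨ (x ⊙ z)) = 1 − |0.000 − 0.825| = 1 − 0.825 = 0.175
¬y = 1 − 0.320 = 0.680
((x ∧ 0) ≡ (z ∨ (x ⊙ z))) ≡ ¬y = 1 − |0.175 − 0.680| = 1 − 0.505 = 0.495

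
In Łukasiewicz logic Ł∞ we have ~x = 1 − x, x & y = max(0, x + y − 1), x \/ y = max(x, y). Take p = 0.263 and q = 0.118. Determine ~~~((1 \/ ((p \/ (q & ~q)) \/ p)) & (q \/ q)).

0.882

~q = 1 − 0.118 = 0.882
q & ~q = max(0, 0.118 + 0.882 − 1) = max(0, 0.000) = 0.000
p \/ (q & ~q) = max(0.263, 0.000) = 0.263
(p \/ (q & ~q)) \/ p = max(0.263, 0.263) = 0.263
1 \/ ((p \/ (q & ~q)) \/ p) = max(1.000, 0.263) = 1.000
q \/ q = max(0.118, 0.118) = 0.118
(1 \/ ((p \/ (q & ~q)) \/ p)) & (q \/ q) = max(0, 1.000 + 0.118 − 1) = max(0, 0.118) = 0.118
~((1 \/ ((p \/ (q & ~q)) \/ p)) & (q \/ q)) = 1 − 0.118 = 0.882
~~((1 \/ ((p \/ (q & ~q)) \/ p)) & (q \/ q)) = 1 − 0.882 = 0.118
~~~((1 \/ ((p \/ (q & ~q)) \/ p)) & (q \/ q)) = 1 − 0.118 = 0.882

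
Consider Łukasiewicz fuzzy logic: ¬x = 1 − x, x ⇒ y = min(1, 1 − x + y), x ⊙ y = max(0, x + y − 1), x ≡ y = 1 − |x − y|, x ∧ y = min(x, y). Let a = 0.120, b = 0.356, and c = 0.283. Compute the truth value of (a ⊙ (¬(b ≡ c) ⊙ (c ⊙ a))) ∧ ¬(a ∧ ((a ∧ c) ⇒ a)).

0.000

b ≡ c = 1 − |0.356 − 0.283| = 1 − 0.073 = 0.927
¬(b ≡ c) = 1 − 0.927 = 0.073
c ⊙ a = max(0, 0.283 + 0.120 − 1) = max(0, -0.597) = 0.000
¬(b ≡ c) ⊙ (c ⊙ a) = max(0, 0.073 + 0.000 − 1) = max(0, -0.927) = 0.000
a ⊙ (¬(b ≡ c) ⊙ (c ⊙ a)) = max(0, 0.120 + 0.000 − 1) = max(0, -0.880) = 0.000
a ∧ c = min(0.120, 0.283) = 0.120
(a ∧ c) ⇒ a = min(1, 1 − 0.120 + 0.120) = min(1, 1.000) = 1.000
a ∧ ((a ∧ c) ⇒ a) = min(0.120, 1.000) = 0.120
¬(a ∧ ((a ∧ c) ⇒ a)) = 1 − 0.120 = 0.880
(a ⊙ (¬(b ≡ c) ⊙ (c ⊙ a))) ∧ ¬(a ∧ ((a ∧ c) ⇒ a)) = min(0.000, 0.880) = 0.000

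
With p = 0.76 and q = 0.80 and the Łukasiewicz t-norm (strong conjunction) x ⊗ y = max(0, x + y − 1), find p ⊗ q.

0.56

p ⊗ q = max(0, 0.76 + 0.80 − 1) = max(0, 0.56) = 0.56
For comparison, the Gödel (minimum) t-norm min(x, y) would give 0.76.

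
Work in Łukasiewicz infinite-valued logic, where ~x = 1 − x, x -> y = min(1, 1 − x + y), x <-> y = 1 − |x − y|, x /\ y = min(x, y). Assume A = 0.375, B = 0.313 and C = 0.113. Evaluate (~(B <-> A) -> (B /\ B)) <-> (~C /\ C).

B <-> A = 1 − |0.313 − 0.375| = 1 − 0.062 = 0.938
~(B <-> A) = 1 − 0.938 = 0.062
B /\ B = min(0.313, 0.313) = 0.313
~(B <-> A) -> (B /\ B) = min(1, 1 − 0.062 + 0.313) = min(1, 1.251) = 1.000
~C = 1 − 0.113 = 0.887
~C /\ C = min(0.887, 0.113) = 0.113
(~(B <-> A) -> (B /\ B)) <-> (~C /\ C) = 1 − |1.000 − 0.113| = 1 − 0.887 = 0.113

0.113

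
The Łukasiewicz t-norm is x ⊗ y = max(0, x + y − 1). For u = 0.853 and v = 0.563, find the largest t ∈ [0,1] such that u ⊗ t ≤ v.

0.710

The residuum of the Łukasiewicz t-norm gives the supremum: min(1, 1 − 0.853 + 0.563).
1 − 0.853 + 0.563 = 0.710, so t = min(1, 0.710) = 0.710.
Check: 0.853 ⊗ 0.710 = max(0, 0.563) = 0.563 ≤ 0.563.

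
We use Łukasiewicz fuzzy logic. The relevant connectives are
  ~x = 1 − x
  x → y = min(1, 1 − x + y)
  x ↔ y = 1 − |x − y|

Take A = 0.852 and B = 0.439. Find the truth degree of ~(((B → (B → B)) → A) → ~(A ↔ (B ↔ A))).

B → B = min(1, 1 − 0.439 + 0.439) = min(1, 1.000) = 1.000
B → (B → B) = min(1, 1 − 0.439 + 1.000) = min(1, 1.561) = 1.000
(B → (B → B)) → A = min(1, 1 − 1.000 + 0.852) = min(1, 0.852) = 0.852
B ↔ A = 1 − |0.439 − 0.852| = 1 − 0.413 = 0.587
A ↔ (B ↔ A) = 1 − |0.852 − 0.587| = 1 − 0.265 = 0.735
~(A ↔ (B ↔ A)) = 1 − 0.735 = 0.265
((B → (B → B)) → A) → ~(A ↔ (B ↔ A)) = min(1, 1 − 0.852 + 0.265) = min(1, 0.413) = 0.413
~(((B → (B → B)) → A) → ~(A ↔ (B ↔ A))) = 1 − 0.413 = 0.587

0.587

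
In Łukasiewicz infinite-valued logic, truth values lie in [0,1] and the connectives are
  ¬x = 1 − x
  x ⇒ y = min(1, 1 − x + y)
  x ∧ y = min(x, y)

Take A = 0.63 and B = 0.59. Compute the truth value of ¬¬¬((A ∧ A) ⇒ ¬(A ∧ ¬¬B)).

A ∧ A = min(0.63, 0.63) = 0.63
¬B = 1 − 0.59 = 0.41
¬¬B = 1 − 0.41 = 0.59
A ∧ ¬¬B = min(0.63, 0.59) = 0.59
¬(A ∧ ¬¬B) = 1 − 0.59 = 0.41
(A ∧ A) ⇒ ¬(A ∧ ¬¬B) = min(1, 1 − 0.63 + 0.41) = min(1, 0.78) = 0.78
¬((A ∧ A) ⇒ ¬(A ∧ ¬¬B)) = 1 − 0.78 = 0.22
¬¬((A ∧ A) ⇒ ¬(A ∧ ¬¬B)) = 1 − 0.22 = 0.78
¬¬¬((A ∧ A) ⇒ ¬(A ∧ ¬¬B)) = 1 − 0.78 = 0.22

0.22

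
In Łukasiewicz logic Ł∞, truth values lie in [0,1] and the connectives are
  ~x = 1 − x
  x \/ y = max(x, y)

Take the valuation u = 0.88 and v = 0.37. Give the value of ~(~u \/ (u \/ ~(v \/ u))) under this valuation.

0.12

~u = 1 − 0.88 = 0.12
v \/ u = max(0.37, 0.88) = 0.88
~(v \/ u) = 1 − 0.88 = 0.12
u \/ ~(v \/ u) = max(0.88, 0.12) = 0.88
~u \/ (u \/ ~(v \/ u)) = max(0.12, 0.88) = 0.88
~(~u \/ (u \/ ~(v \/ u))) = 1 − 0.88 = 0.12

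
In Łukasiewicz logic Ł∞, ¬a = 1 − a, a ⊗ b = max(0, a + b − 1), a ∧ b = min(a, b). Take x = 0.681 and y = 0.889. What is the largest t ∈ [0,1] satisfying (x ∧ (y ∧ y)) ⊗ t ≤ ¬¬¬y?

0.430

y ∧ y = min(0.889, 0.889) = 0.889
x ∧ (y ∧ y) = min(0.681, 0.889) = 0.681
So the left factor is x ∧ (y ∧ y) = 0.681.
¬y = 1 − 0.889 = 0.111
¬¬y = 1 − 0.111 = 0.889
¬¬¬y = 1 − 0.889 = 0.111
So the right-hand bound is ¬¬¬y = 0.111.
The residuum of the Łukasiewicz t-norm gives the supremum: min(1, 1 − 0.681 + 0.111).
1 − 0.681 + 0.111 = 0.430, so t = min(1, 0.430) = 0.430.
Check: 0.681 ⊗ 0.430 = max(0, 0.111) = 0.111 ≤ 0.111.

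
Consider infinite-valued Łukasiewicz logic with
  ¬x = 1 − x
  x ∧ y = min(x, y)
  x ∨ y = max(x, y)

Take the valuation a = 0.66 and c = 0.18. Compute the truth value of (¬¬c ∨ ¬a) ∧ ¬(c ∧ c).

0.34

¬c = 1 − 0.18 = 0.82
¬¬c = 1 − 0.82 = 0.18
¬a = 1 − 0.66 = 0.34
¬¬c ∨ ¬a = max(0.18, 0.34) = 0.34
c ∧ c = min(0.18, 0.18) = 0.18
¬(c ∧ c) = 1 − 0.18 = 0.82
(¬¬c ∨ ¬a) ∧ ¬(c ∧ c) = min(0.34, 0.82) = 0.34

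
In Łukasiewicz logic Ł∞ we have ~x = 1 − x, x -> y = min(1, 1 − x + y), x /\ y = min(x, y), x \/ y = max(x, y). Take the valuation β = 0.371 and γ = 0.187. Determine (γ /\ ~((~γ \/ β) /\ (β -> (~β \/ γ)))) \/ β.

0.371

~γ = 1 − 0.187 = 0.813
~γ \/ β = max(0.813, 0.371) = 0.813
~β = 1 − 0.371 = 0.629
~β \/ γ = max(0.629, 0.187) = 0.629
β -> (~β \/ γ) = min(1, 1 − 0.371 + 0.629) = min(1, 1.258) = 1.000
(~γ \/ β) /\ (β -> (~β \/ γ)) = min(0.813, 1.000) = 0.813
~((~γ \/ β) /\ (β -> (~β \/ γ))) = 1 − 0.813 = 0.187
γ /\ ~((~γ \/ β) /\ (β -> (~β \/ γ))) = min(0.187, 0.187) = 0.187
(γ /\ ~((~γ \/ β) /\ (β -> (~β \/ γ)))) \/ β = max(0.187, 0.371) = 0.371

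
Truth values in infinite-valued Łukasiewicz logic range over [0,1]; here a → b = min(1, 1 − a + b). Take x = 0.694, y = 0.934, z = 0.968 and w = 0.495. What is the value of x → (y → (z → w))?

0.899

z → w = min(1, 1 − 0.968 + 0.495) = min(1, 0.527) = 0.527
y → (z → w) = min(1, 1 − 0.934 + 0.527) = min(1, 0.593) = 0.593
x → (y → (z → w)) = min(1, 1 − 0.694 + 0.593) = min(1, 0.899) = 0.899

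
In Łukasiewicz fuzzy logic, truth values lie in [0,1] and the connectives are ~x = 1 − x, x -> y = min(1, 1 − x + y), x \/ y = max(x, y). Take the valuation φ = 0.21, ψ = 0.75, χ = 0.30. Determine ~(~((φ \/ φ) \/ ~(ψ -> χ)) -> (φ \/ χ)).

0.25

φ \/ φ = max(0.21, 0.21) = 0.21
ψ -> χ = min(1, 1 − 0.75 + 0.30) = min(1, 0.55) = 0.55
~(ψ -> χ) = 1 − 0.55 = 0.45
(φ \/ φ) \/ ~(ψ -> χ) = max(0.21, 0.45) = 0.45
~((φ \/ φ) \/ ~(ψ -> χ)) = 1 − 0.45 = 0.55
φ \/ χ = max(0.21, 0.30) = 0.30
~((φ \/ φ) \/ ~(ψ -> χ)) -> (φ \/ χ) = min(1, 1 − 0.55 + 0.30) = min(1, 0.75) = 0.75
~(~((φ \/ φ) \/ ~(ψ -> χ)) -> (φ \/ χ)) = 1 − 0.75 = 0.25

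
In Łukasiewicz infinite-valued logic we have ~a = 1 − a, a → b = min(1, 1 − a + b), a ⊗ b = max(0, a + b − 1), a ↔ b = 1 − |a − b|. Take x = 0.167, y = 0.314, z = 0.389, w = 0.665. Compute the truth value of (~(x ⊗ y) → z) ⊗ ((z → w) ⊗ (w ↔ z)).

x ⊗ y = max(0, 0.167 + 0.314 − 1) = max(0, -0.519) = 0.000
~(x ⊗ y) = 1 − 0.000 = 1.000
~(x ⊗ y) → z = min(1, 1 − 1.000 + 0.389) = min(1, 0.389) = 0.389
z → w = min(1, 1 − 0.389 + 0.665) = min(1, 1.276) = 1.000
w ↔ z = 1 − |0.665 − 0.389| = 1 − 0.276 = 0.724
(z → w) ⊗ (w ↔ z) = max(0, 1.000 + 0.724 − 1) = max(0, 0.724) = 0.724
(~(x ⊗ y) → z) ⊗ ((z → w) ⊗ (w ↔ z)) = max(0, 0.389 + 0.724 − 1) = max(0, 0.113) = 0.113

0.113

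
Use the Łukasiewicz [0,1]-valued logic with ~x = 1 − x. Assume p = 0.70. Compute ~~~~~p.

0.30

~p = 1 − 0.70 = 0.30
~~p = 1 − 0.30 = 0.70
~~~p = 1 − 0.70 = 0.30
~~~~p = 1 − 0.30 = 0.70
~~~~~p = 1 − 0.70 = 0.30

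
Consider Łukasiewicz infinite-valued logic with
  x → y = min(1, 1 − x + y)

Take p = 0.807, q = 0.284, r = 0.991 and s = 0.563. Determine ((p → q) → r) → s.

0.563

p → q = min(1, 1 − 0.807 + 0.284) = min(1, 0.477) = 0.477
(p → q) → r = min(1, 1 − 0.477 + 0.991) = min(1, 1.514) = 1.000
((p → q) → r) → s = min(1, 1 − 1.000 + 0.563) = min(1, 0.563) = 0.563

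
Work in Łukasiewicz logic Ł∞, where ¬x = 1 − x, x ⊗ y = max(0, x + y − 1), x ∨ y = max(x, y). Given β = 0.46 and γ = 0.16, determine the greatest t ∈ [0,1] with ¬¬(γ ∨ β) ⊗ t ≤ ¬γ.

1.00

γ ∨ β = max(0.16, 0.46) = 0.46
¬(γ ∨ β) = 1 − 0.46 = 0.54
¬¬(γ ∨ β) = 1 − 0.54 = 0.46
So the left factor is ¬¬(γ ∨ β) = 0.46.
¬γ = 1 − 0.16 = 0.84
So the right-hand bound is ¬γ = 0.84.
The residuum of the Łukasiewicz t-norm gives the supremum: min(1, 1 − 0.46 + 0.84).
1 − 0.46 + 0.84 = 1.38, so t = min(1, 1.38) = 1.00.
Check: 0.46 ⊗ 1.00 = max(0, 0.46) = 0.46 ≤ 0.84.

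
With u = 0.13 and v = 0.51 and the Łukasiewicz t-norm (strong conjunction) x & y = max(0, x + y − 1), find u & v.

u & v = max(0, 0.13 + 0.51 − 1) = max(0, -0.36) = 0.00
For comparison, the Gödel (minimum) t-norm min(x, y) would give 0.13.

0.00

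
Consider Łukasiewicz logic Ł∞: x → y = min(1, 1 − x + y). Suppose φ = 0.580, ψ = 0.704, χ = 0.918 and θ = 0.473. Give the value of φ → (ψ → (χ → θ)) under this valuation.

1.000

χ → θ = min(1, 1 − 0.918 + 0.473) = min(1, 0.555) = 0.555
ψ → (χ → θ) = min(1, 1 − 0.704 + 0.555) = min(1, 0.851) = 0.851
φ → (ψ → (χ → θ)) = min(1, 1 − 0.580 + 0.851) = min(1, 1.271) = 1.000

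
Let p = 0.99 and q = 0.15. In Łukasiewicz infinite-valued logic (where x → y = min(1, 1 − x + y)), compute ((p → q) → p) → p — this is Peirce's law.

0.99

p → q = min(1, 1 − 0.99 + 0.15) = min(1, 0.16) = 0.16
(p → q) → p = min(1, 1 − 0.16 + 0.99) = min(1, 1.83) = 1.00
((p → q) → p) → p = min(1, 1 − 1.00 + 0.99) = min(1, 0.99) = 0.99
(The value 0.99 < 1 shows this instance is not satisfied; not a Ł∞-tautology in general.)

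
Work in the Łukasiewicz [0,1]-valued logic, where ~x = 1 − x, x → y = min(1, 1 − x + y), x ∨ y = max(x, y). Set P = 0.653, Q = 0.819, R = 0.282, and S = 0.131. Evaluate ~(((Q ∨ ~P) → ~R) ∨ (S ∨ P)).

0.101

~P = 1 − 0.653 = 0.347
Q ∨ ~P = max(0.819, 0.347) = 0.819
~R = 1 − 0.282 = 0.718
(Q ∨ ~P) → ~R = min(1, 1 − 0.819 + 0.718) = min(1, 0.899) = 0.899
S ∨ P = max(0.131, 0.653) = 0.653
((Q ∨ ~P) → ~R) ∨ (S ∨ P) = max(0.899, 0.653) = 0.899
~(((Q ∨ ~P) → ~R) ∨ (S ∨ P)) = 1 − 0.899 = 0.101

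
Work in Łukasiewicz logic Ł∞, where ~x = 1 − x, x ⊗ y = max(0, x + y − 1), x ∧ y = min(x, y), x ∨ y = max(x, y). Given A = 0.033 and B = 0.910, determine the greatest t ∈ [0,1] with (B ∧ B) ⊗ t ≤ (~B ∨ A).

0.180

B ∧ B = min(0.910, 0.910) = 0.910
So the left factor is B ∧ B = 0.910.
~B = 1 − 0.910 = 0.090
~B ∨ A = max(0.090, 0.033) = 0.090
So the right-hand bound is ~B ∨ A = 0.090.
The residuum of the Łukasiewicz t-norm gives the supremum: min(1, 1 − 0.910 + 0.090).
1 − 0.910 + 0.090 = 0.180, so t = min(1, 0.180) = 0.180.
Check: 0.910 ⊗ 0.180 = max(0, 0.090) = 0.090 ≤ 0.090.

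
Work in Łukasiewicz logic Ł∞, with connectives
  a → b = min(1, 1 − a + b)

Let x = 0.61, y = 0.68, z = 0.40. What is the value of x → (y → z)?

y → z = min(1, 1 − 0.68 + 0.40) = min(1, 0.72) = 0.72
x → (y → z) = min(1, 1 − 0.61 + 0.72) = min(1, 1.11) = 1.00

1.00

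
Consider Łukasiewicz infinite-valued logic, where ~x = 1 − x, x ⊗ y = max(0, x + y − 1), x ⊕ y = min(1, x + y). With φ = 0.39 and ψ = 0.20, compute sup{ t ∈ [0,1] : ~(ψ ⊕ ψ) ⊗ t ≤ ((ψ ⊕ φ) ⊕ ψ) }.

ψ ⊕ ψ = min(1, 0.20 + 0.20) = min(1, 0.40) = 0.40
~(ψ ⊕ ψ) = 1 − 0.40 = 0.60
So the left factor is ~(ψ ⊕ ψ) = 0.60.
ψ ⊕ φ = min(1, 0.20 + 0.39) = min(1, 0.59) = 0.59
(ψ ⊕ φ) ⊕ ψ = min(1, 0.59 + 0.20) = min(1, 0.79) = 0.79
So the right-hand bound is (ψ ⊕ φ) ⊕ ψ = 0.79.
The residuum of the Łukasiewicz t-norm gives the supremum: min(1, 1 − 0.60 + 0.79).
1 − 0.60 + 0.79 = 1.19, so t = min(1, 1.19) = 1.00.
Check: 0.60 ⊗ 1.00 = max(0, 0.60) = 0.60 ≤ 0.79.

1.00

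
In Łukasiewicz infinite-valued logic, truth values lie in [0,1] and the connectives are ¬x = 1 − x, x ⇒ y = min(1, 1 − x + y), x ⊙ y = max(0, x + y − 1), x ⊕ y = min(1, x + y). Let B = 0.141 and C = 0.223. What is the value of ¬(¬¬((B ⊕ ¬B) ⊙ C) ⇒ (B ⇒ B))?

0.000

¬B = 1 − 0.141 = 0.859
B ⊕ ¬B = min(1, 0.141 + 0.859) = min(1, 1.000) = 1.000
(B ⊕ ¬B) ⊙ C = max(0, 1.000 + 0.223 − 1) = max(0, 0.223) = 0.223
¬((B ⊕ ¬B) ⊙ C) = 1 − 0.223 = 0.777
¬¬((B ⊕ ¬B) ⊙ C) = 1 − 0.777 = 0.223
B ⇒ B = min(1, 1 − 0.141 + 0.141) = min(1, 1.000) = 1.000
¬¬((B ⊕ ¬B) ⊙ C) ⇒ (B ⇒ B) = min(1, 1 − 0.223 + 1.000) = min(1, 1.777) = 1.000
¬(¬¬((B ⊕ ¬B) ⊙ C) ⇒ (B ⇒ B)) = 1 − 1.000 = 0.000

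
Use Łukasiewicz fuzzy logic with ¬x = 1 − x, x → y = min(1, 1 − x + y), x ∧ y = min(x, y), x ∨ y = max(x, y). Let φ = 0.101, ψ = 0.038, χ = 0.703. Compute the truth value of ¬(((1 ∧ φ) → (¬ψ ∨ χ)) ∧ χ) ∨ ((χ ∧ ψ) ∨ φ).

1 ∧ φ = min(1.000, 0.101) = 0.101
¬ψ = 1 − 0.038 = 0.962
¬ψ ∨ χ = max(0.962, 0.703) = 0.962
(1 ∧ φ) → (¬ψ ∨ χ) = min(1, 1 − 0.101 + 0.962) = min(1, 1.861) = 1.000
((1 ∧ φ) → (¬ψ ∨ χ)) ∧ χ = min(1.000, 0.703) = 0.703
¬(((1 ∧ φ) → (¬ψ ∨ χ)) ∧ χ) = 1 − 0.703 = 0.297
χ ∧ ψ = min(0.703, 0.038) = 0.038
(χ ∧ ψ) ∨ φ = max(0.038, 0.101) = 0.101
¬(((1 ∧ φ) → (¬ψ ∨ χ)) ∧ χ) ∨ ((χ ∧ ψ) ∨ φ) = max(0.297, 0.101) = 0.297

0.297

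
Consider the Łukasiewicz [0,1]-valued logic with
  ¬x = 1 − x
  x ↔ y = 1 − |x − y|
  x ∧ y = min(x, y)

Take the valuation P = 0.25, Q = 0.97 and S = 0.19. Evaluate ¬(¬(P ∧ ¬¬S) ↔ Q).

0.16

¬S = 1 − 0.19 = 0.81
¬¬S = 1 − 0.81 = 0.19
P ∧ ¬¬S = min(0.25, 0.19) = 0.19
¬(P ∧ ¬¬S) = 1 − 0.19 = 0.81
¬(P ∧ ¬¬S) ↔ Q = 1 − |0.81 − 0.97| = 1 − 0.16 = 0.84
¬(¬(P ∧ ¬¬S) ↔ Q) = 1 − 0.84 = 0.16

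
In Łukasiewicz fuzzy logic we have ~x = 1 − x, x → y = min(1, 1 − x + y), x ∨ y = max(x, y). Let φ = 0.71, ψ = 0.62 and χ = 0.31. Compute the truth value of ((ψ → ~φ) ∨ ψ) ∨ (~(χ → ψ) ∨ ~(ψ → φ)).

0.67

~φ = 1 − 0.71 = 0.29
ψ → ~φ = min(1, 1 − 0.62 + 0.29) = min(1, 0.67) = 0.67
(ψ → ~φ) ∨ ψ = max(0.67, 0.62) = 0.67
χ → ψ = min(1, 1 − 0.31 + 0.62) = min(1, 1.31) = 1.00
~(χ → ψ) = 1 − 1.00 = 0.00
ψ → φ = min(1, 1 − 0.62 + 0.71) = min(1, 1.09) = 1.00
~(ψ → φ) = 1 − 1.00 = 0.00
~(χ → ψ) ∨ ~(ψ → φ) = max(0.00, 0.00) = 0.00
((ψ → ~φ) ∨ ψ) ∨ (~(χ → ψ) ∨ ~(ψ → φ)) = max(0.67, 0.00) = 0.67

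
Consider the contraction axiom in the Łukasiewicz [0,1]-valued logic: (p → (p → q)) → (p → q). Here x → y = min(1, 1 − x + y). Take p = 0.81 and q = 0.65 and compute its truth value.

p → q = min(1, 1 − 0.81 + 0.65) = min(1, 0.84) = 0.84
p → (p → q) = min(1, 1 − 0.81 + 0.84) = min(1, 1.03) = 1.00
(p → (p → q)) → (p → q) = min(1, 1 − 1.00 + 0.84) = min(1, 0.84) = 0.84
(The value 0.84 < 1 shows this instance is not satisfied; fails in Ł∞ (the t-norm is not idempotent).)

0.84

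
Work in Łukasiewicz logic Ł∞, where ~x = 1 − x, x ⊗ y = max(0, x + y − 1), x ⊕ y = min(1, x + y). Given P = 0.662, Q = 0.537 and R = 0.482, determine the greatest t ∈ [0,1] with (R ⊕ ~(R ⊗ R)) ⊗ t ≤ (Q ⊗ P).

R ⊗ R = max(0, 0.482 + 0.482 − 1) = max(0, -0.036) = 0.000
~(R ⊗ R) = 1 − 0.000 = 1.000
R ⊕ ~(R ⊗ R) = min(1, 0.482 + 1.000) = min(1, 1.482) = 1.000
So the left factor is R ⊕ ~(R ⊗ R) = 1.000.
Q ⊗ P = max(0, 0.537 + 0.662 − 1) = max(0, 0.199) = 0.199
So the right-hand bound is Q ⊗ P = 0.199.
The residuum of the Łukasiewicz t-norm gives the supremum: min(1, 1 − 1.000 + 0.199).
1 − 1.000 + 0.199 = 0.199, so t = min(1, 0.199) = 0.199.
Check: 1.000 ⊗ 0.199 = max(0, 0.199) = 0.199 ≤ 0.199.

0.199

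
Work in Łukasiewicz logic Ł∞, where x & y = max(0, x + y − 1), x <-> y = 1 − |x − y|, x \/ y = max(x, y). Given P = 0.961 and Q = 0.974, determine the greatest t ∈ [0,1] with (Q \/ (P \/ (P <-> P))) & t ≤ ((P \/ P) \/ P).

P <-> P = 1 − |0.961 − 0.961| = 1 − 0.000 = 1.000
P \/ (P <-> P) = max(0.961, 1.000) = 1.000
Q \/ (P \/ (P <-> P)) = max(0.974, 1.000) = 1.000
So the left factor is Q \/ (P \/ (P <-> P)) = 1.000.
P \/ P = max(0.961, 0.961) = 0.961
(P \/ P) \/ P = max(0.961, 0.961) = 0.961
So the right-hand bound is (P \/ P) \/ P = 0.961.
The residuum of the Łukasiewicz t-norm gives the supremum: min(1, 1 − 1.000 + 0.961).
1 − 1.000 + 0.961 = 0.961, so t = min(1, 0.961) = 0.961.
Check: 1.000 & 0.961 = max(0, 0.961) = 0.961 ≤ 0.961.

0.961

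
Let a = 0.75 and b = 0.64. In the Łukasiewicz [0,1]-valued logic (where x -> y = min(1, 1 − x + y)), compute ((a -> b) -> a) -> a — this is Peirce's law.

0.89

a -> b = min(1, 1 − 0.75 + 0.64) = min(1, 0.89) = 0.89
(a -> b) -> a = min(1, 1 − 0.89 + 0.75) = min(1, 0.86) = 0.86
((a -> b) -> a) -> a = min(1, 1 − 0.86 + 0.75) = min(1, 0.89) = 0.89
(The value 0.89 < 1 shows this instance is not satisfied; not a Ł∞-tautology in general.)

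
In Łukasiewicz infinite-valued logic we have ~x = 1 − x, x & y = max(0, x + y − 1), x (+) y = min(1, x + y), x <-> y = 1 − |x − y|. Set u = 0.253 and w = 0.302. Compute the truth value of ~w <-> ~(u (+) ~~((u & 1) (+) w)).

0.494

~w = 1 − 0.302 = 0.698
u & 1 = max(0, 0.253 + 1.000 − 1) = max(0, 0.253) = 0.253
(u & 1) (+) w = min(1, 0.253 + 0.302) = min(1, 0.555) = 0.555
~((u & 1) (+) w) = 1 − 0.555 = 0.445
~~((u & 1) (+) w) = 1 − 0.445 = 0.555
u (+) ~~((u & 1) (+) w) = min(1, 0.253 + 0.555) = min(1, 0.808) = 0.808
~(u (+) ~~((u & 1) (+) w)) = 1 − 0.808 = 0.192
~w <-> ~(u (+) ~~((u & 1) (+) w)) = 1 − |0.698 − 0.192| = 1 − 0.506 = 0.494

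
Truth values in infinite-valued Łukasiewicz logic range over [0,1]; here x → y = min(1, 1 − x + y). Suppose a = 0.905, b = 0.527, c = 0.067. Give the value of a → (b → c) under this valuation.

b → c = min(1, 1 − 0.527 + 0.067) = min(1, 0.540) = 0.540
a → (b → c) = min(1, 1 − 0.905 + 0.540) = min(1, 0.635) = 0.635

0.635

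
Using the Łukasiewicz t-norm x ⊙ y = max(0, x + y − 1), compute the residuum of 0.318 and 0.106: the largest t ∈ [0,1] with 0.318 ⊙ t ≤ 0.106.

The residuum of the Łukasiewicz t-norm gives the supremum: min(1, 1 − 0.318 + 0.106).
1 − 0.318 + 0.106 = 0.788, so t = min(1, 0.788) = 0.788.
Check: 0.318 ⊙ 0.788 = max(0, 0.106) = 0.106 ≤ 0.106.

0.788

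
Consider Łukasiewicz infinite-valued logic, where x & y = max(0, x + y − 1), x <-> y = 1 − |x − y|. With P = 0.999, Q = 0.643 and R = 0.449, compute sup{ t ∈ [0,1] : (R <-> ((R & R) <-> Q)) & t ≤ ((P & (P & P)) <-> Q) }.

R & R = max(0, 0.449 + 0.449 − 1) = max(0, -0.102) = 0.000
(R & R) <-> Q = 1 − |0.000 − 0.643| = 1 − 0.643 = 0.357
R <-> ((R & R) <-> Q) = 1 − |0.449 − 0.357| = 1 − 0.092 = 0.908
So the left factor is R <-> ((R & R) <-> Q) = 0.908.
P & P = max(0, 0.999 + 0.999 − 1) = max(0, 0.998) = 0.998
P & (P & P) = max(0, 0.999 + 0.998 − 1) = max(0, 0.997) = 0.997
(P & (P & P)) <-> Q = 1 − |0.997 − 0.643| = 1 − 0.354 = 0.646
So the right-hand bound is (P & (P & P)) <-> Q = 0.646.
The residuum of the Łukasiewicz t-norm gives the supremum: min(1, 1 − 0.908 + 0.646).
1 − 0.908 + 0.646 = 0.738, so t = min(1, 0.738) = 0.738.
Check: 0.908 & 0.738 = max(0, 0.646) = 0.646 ≤ 0.646.

0.738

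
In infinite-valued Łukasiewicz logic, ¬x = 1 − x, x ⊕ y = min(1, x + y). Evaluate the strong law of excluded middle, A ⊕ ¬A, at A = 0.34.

1.00

¬A = 1 − 0.34 = 0.66
A ⊕ ¬A = min(1, 0.34 + 0.66) = min(1, 1.00) = 1.00
(As expected: always 1 in Ł∞ since a ⊕ (1−a) = 1.)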